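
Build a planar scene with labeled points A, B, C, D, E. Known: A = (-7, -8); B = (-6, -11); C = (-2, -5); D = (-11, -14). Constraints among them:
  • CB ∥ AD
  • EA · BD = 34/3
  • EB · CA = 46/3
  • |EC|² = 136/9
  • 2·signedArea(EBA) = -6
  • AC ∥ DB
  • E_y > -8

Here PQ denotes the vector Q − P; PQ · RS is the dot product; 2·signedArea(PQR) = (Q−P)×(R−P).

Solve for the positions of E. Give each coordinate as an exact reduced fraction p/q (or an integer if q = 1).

E = (-16/3, -7)

1. E_x = -16/3  [EB · CA = 46/3 ∩ 2·signedArea(EBA) = -6]
2. E_y = -7  [EB · CA = 46/3 ∩ 2·signedArea(EBA) = -6]
   → E = (-16/3, -7)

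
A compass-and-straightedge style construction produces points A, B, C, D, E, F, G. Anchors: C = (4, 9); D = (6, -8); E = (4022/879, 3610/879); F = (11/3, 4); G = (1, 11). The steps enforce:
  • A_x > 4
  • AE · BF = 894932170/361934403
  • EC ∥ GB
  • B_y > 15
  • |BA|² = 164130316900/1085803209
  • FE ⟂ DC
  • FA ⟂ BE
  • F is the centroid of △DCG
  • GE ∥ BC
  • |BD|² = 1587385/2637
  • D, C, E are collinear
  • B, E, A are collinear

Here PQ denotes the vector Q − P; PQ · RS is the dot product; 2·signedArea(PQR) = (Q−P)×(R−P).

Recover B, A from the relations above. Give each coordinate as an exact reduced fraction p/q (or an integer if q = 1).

1. B_x = 373/879  [GE ∥ BC ∩ EC ∥ GB]
2. B_y = 13970/879  [GE ∥ BC ∩ EC ∥ GB]
   → B = (373/879, 13970/879)
3. A_x = 1631904731/361934403  [B, E, A are collinear ∩ FA ⟂ BE]
4. A_y = 1555098490/361934403  [B, E, A are collinear ∩ FA ⟂ BE]
   → A = (1631904731/361934403, 1555098490/361934403)

A = (1631904731/361934403, 1555098490/361934403)
B = (373/879, 13970/879)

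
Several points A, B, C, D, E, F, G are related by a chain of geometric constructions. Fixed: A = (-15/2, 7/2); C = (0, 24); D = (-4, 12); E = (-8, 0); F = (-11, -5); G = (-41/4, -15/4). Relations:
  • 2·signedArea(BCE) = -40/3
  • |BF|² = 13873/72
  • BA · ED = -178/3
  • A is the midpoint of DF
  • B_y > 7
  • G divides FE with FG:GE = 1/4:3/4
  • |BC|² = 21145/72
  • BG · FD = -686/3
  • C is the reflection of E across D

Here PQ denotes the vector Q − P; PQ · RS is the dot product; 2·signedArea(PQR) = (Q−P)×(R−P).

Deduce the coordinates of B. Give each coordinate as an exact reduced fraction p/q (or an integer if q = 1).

B = (-71/12, 95/12)

1. B_x = -71/12  [2·signedArea(BCE) = -40/3 ∩ BG · FD = -686/3]
2. B_y = 95/12  [2·signedArea(BCE) = -40/3 ∩ BG · FD = -686/3]
   → B = (-71/12, 95/12)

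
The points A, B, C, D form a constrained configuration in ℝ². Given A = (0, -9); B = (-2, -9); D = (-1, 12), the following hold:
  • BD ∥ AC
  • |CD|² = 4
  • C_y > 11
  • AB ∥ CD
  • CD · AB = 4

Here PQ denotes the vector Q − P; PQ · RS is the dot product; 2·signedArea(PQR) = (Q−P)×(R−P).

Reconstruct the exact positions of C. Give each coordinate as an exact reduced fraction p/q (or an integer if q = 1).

C = (1, 12)

1. C_x = 1  [AB ∥ CD ∩ BD ∥ AC]
2. C_y = 12  [AB ∥ CD ∩ BD ∥ AC]
   → C = (1, 12)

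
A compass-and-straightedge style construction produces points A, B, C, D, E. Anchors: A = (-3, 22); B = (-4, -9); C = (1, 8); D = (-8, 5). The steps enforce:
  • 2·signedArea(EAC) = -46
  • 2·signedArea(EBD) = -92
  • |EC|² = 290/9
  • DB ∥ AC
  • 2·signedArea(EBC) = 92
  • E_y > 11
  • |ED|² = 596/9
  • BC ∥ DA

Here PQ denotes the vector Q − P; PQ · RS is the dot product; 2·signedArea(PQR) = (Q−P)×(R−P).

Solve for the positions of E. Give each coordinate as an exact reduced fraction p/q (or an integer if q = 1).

1. E_x = -10/3  [2·signedArea(EBD) = -92 ∩ 2·signedArea(EBC) = 92]
2. E_y = 35/3  [2·signedArea(EBD) = -92 ∩ 2·signedArea(EBC) = 92]
   → E = (-10/3, 35/3)

E = (-10/3, 35/3)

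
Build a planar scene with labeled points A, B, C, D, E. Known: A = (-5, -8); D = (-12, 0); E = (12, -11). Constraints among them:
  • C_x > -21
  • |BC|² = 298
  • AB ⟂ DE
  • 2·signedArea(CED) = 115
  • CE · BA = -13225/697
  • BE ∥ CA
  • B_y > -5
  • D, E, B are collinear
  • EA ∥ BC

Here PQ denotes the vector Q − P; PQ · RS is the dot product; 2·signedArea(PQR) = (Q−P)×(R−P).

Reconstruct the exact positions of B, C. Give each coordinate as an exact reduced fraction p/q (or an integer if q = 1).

1. B_x = -2220/697  [D, E, B are collinear ∩ AB ⟂ DE]
2. B_y = -2816/697  [D, E, B are collinear ∩ AB ⟂ DE]
   → B = (-2220/697, -2816/697)
3. C_x = -14069/697  [BE ∥ CA ∩ EA ∥ BC]
4. C_y = -725/697  [BE ∥ CA ∩ EA ∥ BC]
   → C = (-14069/697, -725/697)

B = (-2220/697, -2816/697)
C = (-14069/697, -725/697)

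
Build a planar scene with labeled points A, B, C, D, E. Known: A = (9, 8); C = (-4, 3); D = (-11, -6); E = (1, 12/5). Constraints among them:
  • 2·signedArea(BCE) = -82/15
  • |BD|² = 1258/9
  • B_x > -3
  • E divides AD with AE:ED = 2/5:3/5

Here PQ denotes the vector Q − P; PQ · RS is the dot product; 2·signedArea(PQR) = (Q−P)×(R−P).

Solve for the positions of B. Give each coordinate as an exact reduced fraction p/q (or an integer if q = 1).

B = (-2, 5/3)

1. B_x = -2  [line 3/5·x + 5·y + -107/15 = 0 ∩ |BD|² = 1258/9]
2. B_y = 5/3  [line 3/5·x + 5·y + -107/15 = 0 ∩ |BD|² = 1258/9]
   → B = (-2, 5/3)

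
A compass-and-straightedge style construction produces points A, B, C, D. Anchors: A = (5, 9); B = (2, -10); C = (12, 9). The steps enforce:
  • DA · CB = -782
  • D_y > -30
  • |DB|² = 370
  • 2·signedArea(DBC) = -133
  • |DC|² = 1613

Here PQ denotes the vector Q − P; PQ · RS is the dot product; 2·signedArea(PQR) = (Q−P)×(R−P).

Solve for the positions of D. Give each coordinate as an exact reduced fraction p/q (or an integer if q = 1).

1. D_x = -1  [2·signedArea(DBC) = -133 ∩ DA · CB = -782]
2. D_y = -29  [2·signedArea(DBC) = -133 ∩ DA · CB = -782]
   → D = (-1, -29)

D = (-1, -29)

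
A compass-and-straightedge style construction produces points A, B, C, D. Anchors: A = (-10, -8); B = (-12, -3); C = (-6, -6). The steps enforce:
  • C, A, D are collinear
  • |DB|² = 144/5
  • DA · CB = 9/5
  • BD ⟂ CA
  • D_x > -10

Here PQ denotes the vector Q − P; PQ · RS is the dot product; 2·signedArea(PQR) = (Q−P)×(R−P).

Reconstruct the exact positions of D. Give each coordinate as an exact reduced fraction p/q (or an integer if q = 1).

D = (-48/5, -39/5)

1. D_x = -48/5  [C, A, D are collinear ∩ BD ⟂ CA]
2. D_y = -39/5  [C, A, D are collinear ∩ BD ⟂ CA]
   → D = (-48/5, -39/5)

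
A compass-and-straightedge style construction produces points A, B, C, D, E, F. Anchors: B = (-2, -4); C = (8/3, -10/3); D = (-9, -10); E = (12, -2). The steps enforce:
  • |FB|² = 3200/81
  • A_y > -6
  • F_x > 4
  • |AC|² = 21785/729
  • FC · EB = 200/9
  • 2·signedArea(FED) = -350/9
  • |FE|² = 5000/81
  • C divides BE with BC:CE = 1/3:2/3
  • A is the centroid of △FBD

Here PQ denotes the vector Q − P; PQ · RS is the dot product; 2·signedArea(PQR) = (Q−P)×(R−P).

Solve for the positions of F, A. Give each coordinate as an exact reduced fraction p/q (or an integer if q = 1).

1. F_x = 38/9  [FC · EB = 200/9 ∩ 2·signedArea(FED) = -350/9]
2. F_y = -28/9  [FC · EB = 200/9 ∩ 2·signedArea(FED) = -350/9]
   → F = (38/9, -28/9)
3. A_x = -61/27  [A is the centroid of △FBD]
4. A_y = -154/27  [A is the centroid of △FBD]
   → A = (-61/27, -154/27)

A = (-61/27, -154/27)
F = (38/9, -28/9)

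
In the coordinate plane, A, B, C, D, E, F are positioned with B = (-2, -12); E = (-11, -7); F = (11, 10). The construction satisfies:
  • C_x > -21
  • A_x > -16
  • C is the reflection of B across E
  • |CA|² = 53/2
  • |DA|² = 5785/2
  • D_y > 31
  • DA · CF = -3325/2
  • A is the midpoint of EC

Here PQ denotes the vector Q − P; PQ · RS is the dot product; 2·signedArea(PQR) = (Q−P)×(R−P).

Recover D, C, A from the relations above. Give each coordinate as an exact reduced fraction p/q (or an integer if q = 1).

1. C_x = -20  [C is the reflection of B across E]
2. C_y = -2  [C is the reflection of B across E]
   → C = (-20, -2)
3. A_x = -31/2  [A is the midpoint of EC]
4. A_y = -9/2  [A is the midpoint of EC]
   → A = (-31/2, -9/2)
5. D_x = 24  [line -31·x + -12·y + 1128 = 0 ∩ |DA|² = 5785/2]
6. D_y = 32  [line -31·x + -12·y + 1128 = 0 ∩ |DA|² = 5785/2]
   → D = (24, 32)

A = (-31/2, -9/2)
C = (-20, -2)
D = (24, 32)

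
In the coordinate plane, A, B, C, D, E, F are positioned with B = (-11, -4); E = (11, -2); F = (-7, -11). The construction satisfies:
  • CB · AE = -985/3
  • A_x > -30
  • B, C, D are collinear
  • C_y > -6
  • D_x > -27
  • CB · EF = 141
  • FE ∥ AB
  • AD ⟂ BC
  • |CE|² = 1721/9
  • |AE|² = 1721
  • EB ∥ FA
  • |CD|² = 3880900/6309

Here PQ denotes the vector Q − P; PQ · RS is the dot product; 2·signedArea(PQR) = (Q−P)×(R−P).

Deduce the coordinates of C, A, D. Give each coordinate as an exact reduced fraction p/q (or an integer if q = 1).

A = (-29, -13)
C = (-7/3, -17/3)
D = (-18709/701, -689/701)

1. C_x = -7/3  [line 18·x + 9·y + 93 = 0 ∩ |CE|² = 1721/9]
2. C_y = -17/3  [line 18·x + 9·y + 93 = 0 ∩ |CE|² = 1721/9]
   → C = (-7/3, -17/3)
3. A_x = -29  [CB · AE = -985/3 ∩ FE ∥ AB]
4. A_y = -13  [CB · AE = -985/3 ∩ FE ∥ AB]
   → A = (-29, -13)
5. D_x = -18709/701  [B, C, D are collinear ∩ AD ⟂ BC]
6. D_y = -689/701  [B, C, D are collinear ∩ AD ⟂ BC]
   → D = (-18709/701, -689/701)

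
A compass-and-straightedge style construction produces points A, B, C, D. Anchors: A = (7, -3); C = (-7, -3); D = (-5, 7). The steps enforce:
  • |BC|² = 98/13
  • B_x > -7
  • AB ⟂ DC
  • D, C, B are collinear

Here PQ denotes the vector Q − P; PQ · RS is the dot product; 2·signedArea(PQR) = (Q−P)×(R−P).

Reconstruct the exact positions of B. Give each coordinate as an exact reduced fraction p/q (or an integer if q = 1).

1. B_x = -84/13  [D, C, B are collinear ∩ AB ⟂ DC]
2. B_y = -4/13  [D, C, B are collinear ∩ AB ⟂ DC]
   → B = (-84/13, -4/13)

B = (-84/13, -4/13)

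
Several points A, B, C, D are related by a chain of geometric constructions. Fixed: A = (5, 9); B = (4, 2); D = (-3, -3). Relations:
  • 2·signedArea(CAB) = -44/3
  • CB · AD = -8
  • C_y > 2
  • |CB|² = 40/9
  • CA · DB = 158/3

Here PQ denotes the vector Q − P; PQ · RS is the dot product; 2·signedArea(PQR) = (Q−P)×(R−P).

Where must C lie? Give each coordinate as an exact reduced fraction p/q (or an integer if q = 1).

1. C_x = 2  [2·signedArea(CAB) = -44/3 ∩ CB · AD = -8]
2. C_y = 8/3  [2·signedArea(CAB) = -44/3 ∩ CB · AD = -8]
   → C = (2, 8/3)

C = (2, 8/3)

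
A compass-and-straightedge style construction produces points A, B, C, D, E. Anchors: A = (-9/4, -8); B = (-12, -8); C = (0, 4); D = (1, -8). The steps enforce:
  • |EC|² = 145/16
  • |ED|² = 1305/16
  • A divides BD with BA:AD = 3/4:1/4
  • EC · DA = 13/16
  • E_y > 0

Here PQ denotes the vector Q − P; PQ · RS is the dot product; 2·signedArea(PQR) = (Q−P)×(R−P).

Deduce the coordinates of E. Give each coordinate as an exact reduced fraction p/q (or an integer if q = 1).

1. E_x = 1/4  [EC · DA = 13/16]
2. E_y = 1  [|ED|² = 1305/16]
   → E = (1/4, 1)

E = (1/4, 1)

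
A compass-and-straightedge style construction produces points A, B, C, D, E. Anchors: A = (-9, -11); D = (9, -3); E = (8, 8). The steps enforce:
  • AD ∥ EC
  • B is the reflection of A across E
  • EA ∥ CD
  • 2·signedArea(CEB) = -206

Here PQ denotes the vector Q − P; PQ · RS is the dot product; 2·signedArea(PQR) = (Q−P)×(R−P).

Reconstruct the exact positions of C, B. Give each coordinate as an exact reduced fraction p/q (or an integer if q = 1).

1. C_x = 26  [EA ∥ CD ∩ AD ∥ EC]
2. C_y = 16  [EA ∥ CD ∩ AD ∥ EC]
   → C = (26, 16)
3. B_x = 25  [B is the reflection of A across E]
4. B_y = 27  [B is the reflection of A across E]
   → B = (25, 27)

B = (25, 27)
C = (26, 16)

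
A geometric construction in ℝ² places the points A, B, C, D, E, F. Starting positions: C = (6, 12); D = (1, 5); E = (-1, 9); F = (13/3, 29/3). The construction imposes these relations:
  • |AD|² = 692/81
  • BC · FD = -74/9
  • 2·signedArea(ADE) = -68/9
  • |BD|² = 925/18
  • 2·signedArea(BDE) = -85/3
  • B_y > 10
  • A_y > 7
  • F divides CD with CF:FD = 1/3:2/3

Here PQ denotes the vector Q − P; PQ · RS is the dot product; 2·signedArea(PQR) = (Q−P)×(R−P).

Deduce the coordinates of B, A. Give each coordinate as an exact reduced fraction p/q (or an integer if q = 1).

1. B_x = 31/6  [BC · FD = -74/9 ∩ 2·signedArea(BDE) = -85/3]
2. B_y = 65/6  [BC · FD = -74/9 ∩ 2·signedArea(BDE) = -85/3]
   → B = (31/6, 65/6)
3. A_x = 13/9  [line -4·x + -2·y + 194/9 = 0 ∩ |AD|² = 692/81]
4. A_y = 71/9  [line -4·x + -2·y + 194/9 = 0 ∩ |AD|² = 692/81]
   → A = (13/9, 71/9)

A = (13/9, 71/9)
B = (31/6, 65/6)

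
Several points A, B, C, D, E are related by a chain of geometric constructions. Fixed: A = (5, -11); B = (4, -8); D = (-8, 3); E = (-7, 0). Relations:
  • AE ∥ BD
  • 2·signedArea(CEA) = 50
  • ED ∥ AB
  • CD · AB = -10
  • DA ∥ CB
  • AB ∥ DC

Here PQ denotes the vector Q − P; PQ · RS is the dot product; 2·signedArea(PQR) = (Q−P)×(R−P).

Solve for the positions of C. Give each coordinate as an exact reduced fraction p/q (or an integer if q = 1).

C = (-9, 6)

1. C_x = -9  [DA ∥ CB ∩ AB ∥ DC]
2. C_y = 6  [DA ∥ CB ∩ AB ∥ DC]
   → C = (-9, 6)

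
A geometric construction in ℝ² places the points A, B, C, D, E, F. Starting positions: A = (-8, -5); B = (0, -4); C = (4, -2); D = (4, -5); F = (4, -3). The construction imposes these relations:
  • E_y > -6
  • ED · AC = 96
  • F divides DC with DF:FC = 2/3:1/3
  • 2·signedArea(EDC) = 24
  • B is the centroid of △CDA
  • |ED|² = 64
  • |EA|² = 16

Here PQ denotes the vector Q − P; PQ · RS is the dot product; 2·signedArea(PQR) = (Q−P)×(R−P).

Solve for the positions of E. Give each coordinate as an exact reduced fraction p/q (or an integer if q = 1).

E = (-4, -5)

1. E_x = -4  [2·signedArea(EDC) = 24 ∩ ED · AC = 96]
2. E_y = -5  [2·signedArea(EDC) = 24 ∩ ED · AC = 96]
   → E = (-4, -5)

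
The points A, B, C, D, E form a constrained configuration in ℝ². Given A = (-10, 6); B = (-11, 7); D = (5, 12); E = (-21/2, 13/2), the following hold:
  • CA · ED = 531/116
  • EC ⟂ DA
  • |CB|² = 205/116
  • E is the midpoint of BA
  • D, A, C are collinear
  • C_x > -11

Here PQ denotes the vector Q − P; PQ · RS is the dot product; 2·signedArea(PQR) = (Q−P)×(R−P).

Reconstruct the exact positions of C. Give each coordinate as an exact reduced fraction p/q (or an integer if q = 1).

C = (-595/58, 171/29)

1. C_x = -595/58  [D, A, C are collinear ∩ EC ⟂ DA]
2. C_y = 171/29  [D, A, C are collinear ∩ EC ⟂ DA]
   → C = (-595/58, 171/29)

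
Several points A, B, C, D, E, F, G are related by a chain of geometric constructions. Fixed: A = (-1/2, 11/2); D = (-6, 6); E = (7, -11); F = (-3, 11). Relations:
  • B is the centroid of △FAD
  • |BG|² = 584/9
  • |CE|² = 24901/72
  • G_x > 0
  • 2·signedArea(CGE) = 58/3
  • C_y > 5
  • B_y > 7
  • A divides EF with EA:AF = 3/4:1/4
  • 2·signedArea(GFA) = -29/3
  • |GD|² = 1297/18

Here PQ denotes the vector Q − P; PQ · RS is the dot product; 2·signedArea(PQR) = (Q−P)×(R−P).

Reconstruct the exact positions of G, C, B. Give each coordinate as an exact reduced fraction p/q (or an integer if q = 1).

B = (-19/6, 15/2)
C = (-17/12, 67/12)
G = (1/6, 1/6)

1. G_x = 1/6  [line 11/2·x + 5/2·y + -4/3 = 0 ∩ |GD|² = 1297/18]
2. G_y = 1/6  [line 11/2·x + 5/2·y + -4/3 = 0 ∩ |GD|² = 1297/18]
   → G = (1/6, 1/6)
3. C_x = -17/12  [line 67/6·x + 41/6·y + -67/3 = 0 ∩ |CE|² = 24901/72]
4. C_y = 67/12  [line 67/6·x + 41/6·y + -67/3 = 0 ∩ |CE|² = 24901/72]
   → C = (-17/12, 67/12)
5. B_x = -19/6  [B is the centroid of △FAD]
6. B_y = 15/2  [B is the centroid of △FAD]
   → B = (-19/6, 15/2)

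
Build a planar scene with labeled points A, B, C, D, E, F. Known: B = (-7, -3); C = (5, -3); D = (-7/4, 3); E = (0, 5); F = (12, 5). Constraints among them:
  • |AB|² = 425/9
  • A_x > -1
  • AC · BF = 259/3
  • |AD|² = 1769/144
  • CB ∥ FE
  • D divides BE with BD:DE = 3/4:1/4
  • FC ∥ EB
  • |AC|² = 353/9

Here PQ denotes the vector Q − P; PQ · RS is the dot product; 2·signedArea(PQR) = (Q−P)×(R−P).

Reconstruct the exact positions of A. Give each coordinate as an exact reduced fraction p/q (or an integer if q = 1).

1. A_x = -2/3  [line -19·x + -8·y + -46/3 = 0 ∩ |AB|² = 425/9]
2. A_y = -1/3  [line -19·x + -8·y + -46/3 = 0 ∩ |AB|² = 425/9]
   → A = (-2/3, -1/3)

A = (-2/3, -1/3)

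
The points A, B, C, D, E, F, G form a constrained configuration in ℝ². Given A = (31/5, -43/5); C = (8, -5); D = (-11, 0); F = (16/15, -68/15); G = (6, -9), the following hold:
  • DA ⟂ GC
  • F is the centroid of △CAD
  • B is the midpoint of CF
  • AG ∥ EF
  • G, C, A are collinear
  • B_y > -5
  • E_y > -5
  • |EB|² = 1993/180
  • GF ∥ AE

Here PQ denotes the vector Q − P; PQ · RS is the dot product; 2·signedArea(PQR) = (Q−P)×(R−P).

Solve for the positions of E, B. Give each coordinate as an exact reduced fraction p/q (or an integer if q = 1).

1. E_x = 19/15  [AG ∥ EF ∩ GF ∥ AE]
2. E_y = -62/15  [AG ∥ EF ∩ GF ∥ AE]
   → E = (19/15, -62/15)
3. B_x = 68/15  [B is the midpoint of CF]
4. B_y = -143/30  [B is the midpoint of CF]
   → B = (68/15, -143/30)

B = (68/15, -143/30)
E = (19/15, -62/15)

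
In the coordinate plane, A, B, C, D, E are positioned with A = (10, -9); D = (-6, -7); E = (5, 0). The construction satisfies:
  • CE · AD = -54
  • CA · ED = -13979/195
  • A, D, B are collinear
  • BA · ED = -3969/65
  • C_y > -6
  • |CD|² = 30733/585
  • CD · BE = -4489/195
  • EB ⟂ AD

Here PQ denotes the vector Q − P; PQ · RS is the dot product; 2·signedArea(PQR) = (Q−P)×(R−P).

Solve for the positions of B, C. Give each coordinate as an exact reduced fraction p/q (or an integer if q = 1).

1. B_x = 258/65  [A, D, B are collinear ∩ EB ⟂ AD]
2. B_y = -536/65  [A, D, B are collinear ∩ EB ⟂ AD]
   → B = (258/65, -536/65)
3. C_x = 193/195  [CA · ED = -13979/195 ∩ CD · BE = -4489/195]
4. C_y = -991/195  [CA · ED = -13979/195 ∩ CD · BE = -4489/195]
   → C = (193/195, -991/195)

B = (258/65, -536/65)
C = (193/195, -991/195)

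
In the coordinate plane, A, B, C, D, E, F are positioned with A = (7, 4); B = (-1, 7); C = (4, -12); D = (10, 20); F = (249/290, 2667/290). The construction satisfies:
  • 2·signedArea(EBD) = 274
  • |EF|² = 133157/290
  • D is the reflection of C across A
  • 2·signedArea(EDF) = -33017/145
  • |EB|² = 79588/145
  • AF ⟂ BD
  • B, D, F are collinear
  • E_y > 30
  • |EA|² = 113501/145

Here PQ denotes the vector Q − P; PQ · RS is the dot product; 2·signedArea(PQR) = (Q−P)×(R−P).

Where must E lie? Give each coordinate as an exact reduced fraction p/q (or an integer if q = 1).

1. E_x = -331/145  [line -13·x + 11·y + -364 = 0 ∩ |EA|² = 113501/145]
2. E_y = 4407/145  [line -13·x + 11·y + -364 = 0 ∩ |EA|² = 113501/145]
   → E = (-331/145, 4407/145)

E = (-331/145, 4407/145)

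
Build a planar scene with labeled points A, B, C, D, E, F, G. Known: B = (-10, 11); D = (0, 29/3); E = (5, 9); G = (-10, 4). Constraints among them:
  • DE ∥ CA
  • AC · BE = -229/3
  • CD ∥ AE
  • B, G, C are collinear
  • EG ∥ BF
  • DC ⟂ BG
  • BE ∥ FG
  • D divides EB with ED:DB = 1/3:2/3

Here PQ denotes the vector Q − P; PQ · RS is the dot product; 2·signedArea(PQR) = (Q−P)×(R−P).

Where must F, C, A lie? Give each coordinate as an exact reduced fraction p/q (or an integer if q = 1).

1. F_x = -25  [BE ∥ FG ∩ EG ∥ BF]
2. F_y = 6  [BE ∥ FG ∩ EG ∥ BF]
   → F = (-25, 6)
3. C_x = -10  [B, G, C are collinear ∩ DC ⟂ BG]
4. C_y = 29/3  [B, G, C are collinear ∩ DC ⟂ BG]
   → C = (-10, 29/3)
5. A_x = -5  [CD ∥ AE ∩ DE ∥ CA]
6. A_y = 9  [CD ∥ AE ∩ DE ∥ CA]
   → A = (-5, 9)

A = (-5, 9)
C = (-10, 29/3)
F = (-25, 6)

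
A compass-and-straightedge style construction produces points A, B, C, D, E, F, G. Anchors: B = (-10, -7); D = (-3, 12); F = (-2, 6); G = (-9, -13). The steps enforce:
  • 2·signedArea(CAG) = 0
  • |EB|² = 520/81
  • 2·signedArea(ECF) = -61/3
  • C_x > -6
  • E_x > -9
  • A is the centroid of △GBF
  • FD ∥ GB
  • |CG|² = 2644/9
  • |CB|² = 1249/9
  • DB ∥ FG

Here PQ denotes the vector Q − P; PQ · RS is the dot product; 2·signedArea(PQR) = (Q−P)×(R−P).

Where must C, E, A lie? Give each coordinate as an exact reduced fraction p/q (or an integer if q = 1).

1. A_x = -7  [A is the centroid of △GBF]
2. A_y = -14/3  [A is the centroid of △GBF]
   → A = (-7, -14/3)
3. C_x = -5  [line 25/3·x + -2·y + 49 = 0 ∩ |CG|² = 2644/9]
4. C_y = 11/3  [line 25/3·x + -2·y + 49 = 0 ∩ |CG|² = 2644/9]
   → C = (-5, 11/3)
5. E_x = -8  [line -7/3·x + 3·y + -7/3 = 0 ∩ |EB|² = 520/81]
6. E_y = -49/9  [line -7/3·x + 3·y + -7/3 = 0 ∩ |EB|² = 520/81]
   → E = (-8, -49/9)

A = (-7, -14/3)
C = (-5, 11/3)
E = (-8, -49/9)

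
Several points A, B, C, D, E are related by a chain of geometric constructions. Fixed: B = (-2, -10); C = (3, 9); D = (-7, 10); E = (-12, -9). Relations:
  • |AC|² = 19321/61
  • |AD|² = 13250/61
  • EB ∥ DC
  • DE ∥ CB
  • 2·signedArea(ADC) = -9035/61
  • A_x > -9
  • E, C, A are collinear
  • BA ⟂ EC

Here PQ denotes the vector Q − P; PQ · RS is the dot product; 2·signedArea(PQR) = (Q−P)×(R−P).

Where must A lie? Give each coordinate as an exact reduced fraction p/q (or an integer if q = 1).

1. A_x = -512/61  [E, C, A are collinear ∩ BA ⟂ EC]
2. A_y = -285/61  [E, C, A are collinear ∩ BA ⟂ EC]
   → A = (-512/61, -285/61)

A = (-512/61, -285/61)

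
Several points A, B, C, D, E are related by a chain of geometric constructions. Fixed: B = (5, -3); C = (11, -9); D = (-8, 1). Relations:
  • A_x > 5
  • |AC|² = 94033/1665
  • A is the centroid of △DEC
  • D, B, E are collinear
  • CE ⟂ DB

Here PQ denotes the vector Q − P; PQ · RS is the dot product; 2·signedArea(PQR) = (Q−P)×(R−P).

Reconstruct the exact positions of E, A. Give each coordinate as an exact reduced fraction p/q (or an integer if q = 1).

A = (2806/555, -2443/555)
E = (2251/185, -963/185)

1. E_x = 2251/185  [D, B, E are collinear ∩ CE ⟂ DB]
2. E_y = -963/185  [D, B, E are collinear ∩ CE ⟂ DB]
   → E = (2251/185, -963/185)
3. A_x = 2806/555  [A is the centroid of △DEC]
4. A_y = -2443/555  [A is the centroid of △DEC]
   → A = (2806/555, -2443/555)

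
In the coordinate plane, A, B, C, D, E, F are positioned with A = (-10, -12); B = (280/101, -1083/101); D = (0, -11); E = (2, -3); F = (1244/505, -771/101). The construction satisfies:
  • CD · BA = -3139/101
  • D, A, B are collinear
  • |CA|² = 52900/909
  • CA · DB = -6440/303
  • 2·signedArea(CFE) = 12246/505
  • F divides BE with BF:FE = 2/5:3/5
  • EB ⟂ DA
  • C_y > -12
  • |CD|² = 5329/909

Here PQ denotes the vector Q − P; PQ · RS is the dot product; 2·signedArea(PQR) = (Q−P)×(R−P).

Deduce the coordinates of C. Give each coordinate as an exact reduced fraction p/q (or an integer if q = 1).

1. C_x = -730/303  [line 1290/101·x + 129/101·y + 4558/101 = 0 ∩ |CD|² = 5329/909]
2. C_y = -3406/303  [line 1290/101·x + 129/101·y + 4558/101 = 0 ∩ |CD|² = 5329/909]
   → C = (-730/303, -3406/303)

C = (-730/303, -3406/303)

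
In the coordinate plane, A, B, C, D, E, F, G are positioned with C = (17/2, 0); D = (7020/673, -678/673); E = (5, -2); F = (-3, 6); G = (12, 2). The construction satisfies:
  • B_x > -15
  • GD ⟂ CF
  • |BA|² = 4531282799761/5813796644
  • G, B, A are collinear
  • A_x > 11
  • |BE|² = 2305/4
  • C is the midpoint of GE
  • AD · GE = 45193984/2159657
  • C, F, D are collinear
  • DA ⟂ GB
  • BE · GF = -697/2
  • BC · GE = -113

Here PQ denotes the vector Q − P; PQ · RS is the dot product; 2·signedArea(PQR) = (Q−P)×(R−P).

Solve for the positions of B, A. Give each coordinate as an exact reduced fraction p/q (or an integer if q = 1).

A = (25095020/2159657, 4629074/2159657)
B = (-29/2, 12)

1. B_x = -29/2  [BC · GE = -113 ∩ BE · GF = -697/2]
2. B_y = 12  [BC · GE = -113 ∩ BE · GF = -697/2]
   → B = (-29/2, 12)
3. A_x = 25095020/2159657  [G, B, A are collinear ∩ DA ⟂ GB]
4. A_y = 4629074/2159657  [G, B, A are collinear ∩ DA ⟂ GB]
   → A = (25095020/2159657, 4629074/2159657)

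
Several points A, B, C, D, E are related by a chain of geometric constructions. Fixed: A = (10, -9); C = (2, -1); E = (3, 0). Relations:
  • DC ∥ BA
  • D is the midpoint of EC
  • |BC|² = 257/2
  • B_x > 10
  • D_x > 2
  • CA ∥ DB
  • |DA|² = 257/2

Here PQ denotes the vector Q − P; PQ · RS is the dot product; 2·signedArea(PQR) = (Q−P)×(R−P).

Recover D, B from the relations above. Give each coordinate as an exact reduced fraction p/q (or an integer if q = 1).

B = (21/2, -17/2)
D = (5/2, -1/2)

1. D_x = 5/2  [D is the midpoint of EC]
2. D_y = -1/2  [D is the midpoint of EC]
   → D = (5/2, -1/2)
3. B_x = 21/2  [DC ∥ BA ∩ CA ∥ DB]
4. B_y = -17/2  [DC ∥ BA ∩ CA ∥ DB]
   → B = (21/2, -17/2)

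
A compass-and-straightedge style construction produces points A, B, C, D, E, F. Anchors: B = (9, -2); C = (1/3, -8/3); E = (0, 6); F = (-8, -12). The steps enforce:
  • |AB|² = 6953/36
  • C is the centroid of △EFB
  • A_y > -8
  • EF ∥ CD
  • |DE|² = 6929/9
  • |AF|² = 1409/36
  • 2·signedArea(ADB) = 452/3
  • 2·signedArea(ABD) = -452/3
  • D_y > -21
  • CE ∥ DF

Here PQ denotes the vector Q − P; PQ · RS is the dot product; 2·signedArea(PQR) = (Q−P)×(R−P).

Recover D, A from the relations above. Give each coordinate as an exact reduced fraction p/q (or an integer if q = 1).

A = (-23/6, -22/3)
D = (-23/3, -62/3)

1. D_x = -23/3  [CE ∥ DF ∩ EF ∥ CD]
2. D_y = -62/3  [CE ∥ DF ∩ EF ∥ CD]
   → D = (-23/3, -62/3)
3. A_x = -23/6  [line 56/3·x + -50/3·y + -152/3 = 0 ∩ |AF|² = 1409/36]
4. A_y = -22/3  [line 56/3·x + -50/3·y + -152/3 = 0 ∩ |AF|² = 1409/36]
   → A = (-23/6, -22/3)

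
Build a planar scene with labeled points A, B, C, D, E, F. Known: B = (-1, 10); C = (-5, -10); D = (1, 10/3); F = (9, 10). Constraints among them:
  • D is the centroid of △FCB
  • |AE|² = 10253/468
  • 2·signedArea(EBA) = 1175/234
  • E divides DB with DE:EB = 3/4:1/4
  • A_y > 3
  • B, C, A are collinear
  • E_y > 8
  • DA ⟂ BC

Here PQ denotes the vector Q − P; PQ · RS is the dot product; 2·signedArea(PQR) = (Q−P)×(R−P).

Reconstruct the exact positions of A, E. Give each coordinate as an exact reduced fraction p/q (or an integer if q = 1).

1. A_x = -86/39  [B, C, A are collinear ∩ DA ⟂ BC]
2. A_y = 155/39  [B, C, A are collinear ∩ DA ⟂ BC]
   → A = (-86/39, 155/39)
3. E_x = -1/2  [E divides DB with DE:EB = 3/4:1/4]
4. E_y = 25/3  [E divides DB with DE:EB = 3/4:1/4]
   → E = (-1/2, 25/3)

A = (-86/39, 155/39)
E = (-1/2, 25/3)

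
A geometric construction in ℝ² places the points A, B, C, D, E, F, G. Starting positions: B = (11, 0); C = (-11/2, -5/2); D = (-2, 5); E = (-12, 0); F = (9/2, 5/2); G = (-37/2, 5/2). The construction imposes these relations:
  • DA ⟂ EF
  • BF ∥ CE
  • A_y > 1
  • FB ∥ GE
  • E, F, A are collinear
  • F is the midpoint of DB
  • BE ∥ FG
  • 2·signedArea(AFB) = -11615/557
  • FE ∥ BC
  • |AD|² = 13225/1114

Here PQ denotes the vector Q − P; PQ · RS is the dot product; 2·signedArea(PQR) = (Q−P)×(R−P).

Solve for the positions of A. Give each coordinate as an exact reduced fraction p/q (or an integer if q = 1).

A = (-1653/1114, 1775/1114)

1. A_x = -1653/1114  [E, F, A are collinear ∩ DA ⟂ EF]
2. A_y = 1775/1114  [E, F, A are collinear ∩ DA ⟂ EF]
   → A = (-1653/1114, 1775/1114)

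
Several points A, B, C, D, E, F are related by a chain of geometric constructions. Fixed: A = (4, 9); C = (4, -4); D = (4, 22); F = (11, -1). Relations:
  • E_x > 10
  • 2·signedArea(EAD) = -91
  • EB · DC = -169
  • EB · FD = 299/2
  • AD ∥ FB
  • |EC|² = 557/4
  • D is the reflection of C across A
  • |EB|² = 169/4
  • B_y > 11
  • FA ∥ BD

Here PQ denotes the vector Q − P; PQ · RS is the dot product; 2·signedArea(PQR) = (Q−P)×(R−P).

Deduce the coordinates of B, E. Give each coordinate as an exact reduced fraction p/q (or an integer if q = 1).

1. B_x = 11  [FA ∥ BD ∩ AD ∥ FB]
2. B_y = 12  [FA ∥ BD ∩ AD ∥ FB]
   → B = (11, 12)
3. E_x = 11  [EB · FD = 299/2 ∩ 2·signedArea(EAD) = -91]
4. E_y = 11/2  [EB · FD = 299/2 ∩ 2·signedArea(EAD) = -91]
   → E = (11, 11/2)

B = (11, 12)
E = (11, 11/2)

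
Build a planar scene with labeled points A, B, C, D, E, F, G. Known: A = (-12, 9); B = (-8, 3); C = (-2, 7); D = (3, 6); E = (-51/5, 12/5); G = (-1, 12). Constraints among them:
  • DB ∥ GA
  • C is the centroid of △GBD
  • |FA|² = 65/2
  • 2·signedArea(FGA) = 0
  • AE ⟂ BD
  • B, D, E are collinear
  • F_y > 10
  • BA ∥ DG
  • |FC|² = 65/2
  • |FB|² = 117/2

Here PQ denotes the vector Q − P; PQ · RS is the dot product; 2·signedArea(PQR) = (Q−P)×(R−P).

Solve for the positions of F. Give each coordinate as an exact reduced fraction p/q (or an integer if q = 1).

1. F_x = -13/2  [line 3·x + -11·y + 135 = 0 ∩ |FB|² = 117/2]
2. F_y = 21/2  [line 3·x + -11·y + 135 = 0 ∩ |FB|² = 117/2]
   → F = (-13/2, 21/2)

F = (-13/2, 21/2)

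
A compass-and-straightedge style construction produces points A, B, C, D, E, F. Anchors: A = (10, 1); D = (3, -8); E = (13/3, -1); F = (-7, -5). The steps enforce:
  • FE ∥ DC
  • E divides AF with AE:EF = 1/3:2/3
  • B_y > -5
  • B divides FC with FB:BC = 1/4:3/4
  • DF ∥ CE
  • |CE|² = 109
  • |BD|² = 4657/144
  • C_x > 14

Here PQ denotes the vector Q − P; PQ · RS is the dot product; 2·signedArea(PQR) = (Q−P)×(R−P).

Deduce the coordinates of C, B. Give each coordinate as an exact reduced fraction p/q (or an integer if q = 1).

B = (-5/3, -19/4)
C = (43/3, -4)

1. C_x = 43/3  [DF ∥ CE ∩ FE ∥ DC]
2. C_y = -4  [DF ∥ CE ∩ FE ∥ DC]
   → C = (43/3, -4)
3. B_x = -5/3  [B divides FC with FB:BC = 1/4:3/4]
4. B_y = -19/4  [B divides FC with FB:BC = 1/4:3/4]
   → B = (-5/3, -19/4)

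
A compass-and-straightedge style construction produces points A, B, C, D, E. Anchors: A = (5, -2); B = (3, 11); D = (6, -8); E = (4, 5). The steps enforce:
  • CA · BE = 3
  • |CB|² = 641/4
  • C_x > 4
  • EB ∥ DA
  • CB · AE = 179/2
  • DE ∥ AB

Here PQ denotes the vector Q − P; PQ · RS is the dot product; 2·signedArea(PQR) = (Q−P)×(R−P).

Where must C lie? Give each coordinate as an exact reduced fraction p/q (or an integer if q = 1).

1. C_x = 5  [CA · BE = 3 ∩ CB · AE = 179/2]
2. C_y = -3/2  [CA · BE = 3 ∩ CB · AE = 179/2]
   → C = (5, -3/2)

C = (5, -3/2)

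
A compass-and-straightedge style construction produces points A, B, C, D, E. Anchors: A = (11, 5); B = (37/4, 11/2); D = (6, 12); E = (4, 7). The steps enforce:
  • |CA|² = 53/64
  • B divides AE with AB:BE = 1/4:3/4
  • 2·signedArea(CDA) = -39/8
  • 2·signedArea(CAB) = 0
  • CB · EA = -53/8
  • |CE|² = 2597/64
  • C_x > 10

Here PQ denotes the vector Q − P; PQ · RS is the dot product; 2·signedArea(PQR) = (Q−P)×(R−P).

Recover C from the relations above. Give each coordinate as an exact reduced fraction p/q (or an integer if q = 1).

1. C_x = 81/8  [2·signedArea(CAB) = 0 ∩ CB · EA = -53/8]
2. C_y = 21/4  [2·signedArea(CAB) = 0 ∩ CB · EA = -53/8]
   → C = (81/8, 21/4)

C = (81/8, 21/4)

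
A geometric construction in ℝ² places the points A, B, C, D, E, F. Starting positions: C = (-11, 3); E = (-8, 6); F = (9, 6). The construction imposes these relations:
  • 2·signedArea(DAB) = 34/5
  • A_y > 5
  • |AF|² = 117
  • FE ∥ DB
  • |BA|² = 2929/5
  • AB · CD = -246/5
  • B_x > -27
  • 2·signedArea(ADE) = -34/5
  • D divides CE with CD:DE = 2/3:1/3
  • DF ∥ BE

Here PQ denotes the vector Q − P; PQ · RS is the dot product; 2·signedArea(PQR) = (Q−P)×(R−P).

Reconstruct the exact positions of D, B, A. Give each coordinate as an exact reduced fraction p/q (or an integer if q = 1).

1. D_x = -9  [D divides CE with CD:DE = 2/3:1/3]
2. D_y = 5  [D divides CE with CD:DE = 2/3:1/3]
   → D = (-9, 5)
3. B_x = -26  [DF ∥ BE ∩ FE ∥ DB]
4. B_y = 5  [DF ∥ BE ∩ FE ∥ DB]
   → B = (-26, 5)
5. A_x = -9/5  [2·signedArea(ADE) = -34/5 ∩ 2·signedArea(DAB) = 34/5]
6. A_y = 27/5  [2·signedArea(ADE) = -34/5 ∩ 2·signedArea(DAB) = 34/5]
   → A = (-9/5, 27/5)

A = (-9/5, 27/5)
B = (-26, 5)
D = (-9, 5)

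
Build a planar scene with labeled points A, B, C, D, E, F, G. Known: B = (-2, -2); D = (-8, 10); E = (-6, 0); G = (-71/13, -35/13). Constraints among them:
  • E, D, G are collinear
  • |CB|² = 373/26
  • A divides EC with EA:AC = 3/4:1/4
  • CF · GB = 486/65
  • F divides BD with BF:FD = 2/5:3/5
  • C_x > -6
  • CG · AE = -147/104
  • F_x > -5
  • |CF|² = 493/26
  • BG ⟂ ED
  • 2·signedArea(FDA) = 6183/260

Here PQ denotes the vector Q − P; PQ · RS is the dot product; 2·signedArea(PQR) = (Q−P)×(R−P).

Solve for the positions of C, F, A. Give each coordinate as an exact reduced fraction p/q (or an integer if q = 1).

1. F_x = -22/5  [F divides BD with BF:FD = 2/5:3/5]
2. F_y = 14/5  [F divides BD with BF:FD = 2/5:3/5]
   → F = (-22/5, 14/5)
3. C_x = -149/26  [line -45/13·x + -9/13·y + -270/13 = 0 ∩ |CF|² = 493/26]
4. C_y = -35/26  [line -45/13·x + -9/13·y + -270/13 = 0 ∩ |CF|² = 493/26]
   → C = (-149/26, -35/26)
5. A_x = -603/104  [CG · AE = -147/104 ∩ A divides EC with EA:AC = 3/4:1/4]
6. A_y = -105/104  [CG · AE = -147/104 ∩ A divides EC with EA:AC = 3/4:1/4]
   → A = (-603/104, -105/104)

A = (-603/104, -105/104)
C = (-149/26, -35/26)
F = (-22/5, 14/5)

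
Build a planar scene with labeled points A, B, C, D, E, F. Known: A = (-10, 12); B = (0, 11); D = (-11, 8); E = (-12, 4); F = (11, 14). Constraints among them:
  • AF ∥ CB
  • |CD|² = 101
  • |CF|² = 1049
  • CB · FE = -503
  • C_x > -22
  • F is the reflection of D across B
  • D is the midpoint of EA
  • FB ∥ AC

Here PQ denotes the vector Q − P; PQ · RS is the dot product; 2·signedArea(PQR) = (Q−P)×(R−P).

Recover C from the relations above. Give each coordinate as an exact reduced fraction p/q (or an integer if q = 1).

1. C_x = -21  [AF ∥ CB ∩ FB ∥ AC]
2. C_y = 9  [AF ∥ CB ∩ FB ∥ AC]
   → C = (-21, 9)

C = (-21, 9)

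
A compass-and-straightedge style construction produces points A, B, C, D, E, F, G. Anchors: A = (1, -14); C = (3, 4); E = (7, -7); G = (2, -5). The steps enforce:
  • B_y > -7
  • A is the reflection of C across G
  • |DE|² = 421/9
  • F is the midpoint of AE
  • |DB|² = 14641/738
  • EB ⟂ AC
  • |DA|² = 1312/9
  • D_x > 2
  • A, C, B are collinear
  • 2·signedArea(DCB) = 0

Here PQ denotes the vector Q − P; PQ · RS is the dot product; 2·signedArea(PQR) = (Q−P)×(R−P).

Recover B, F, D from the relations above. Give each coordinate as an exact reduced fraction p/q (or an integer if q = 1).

1. B_x = 151/82  [A, C, B are collinear ∩ EB ⟂ AC]
2. B_y = -527/82  [A, C, B are collinear ∩ EB ⟂ AC]
   → B = (151/82, -527/82)
3. F_x = 4  [F is the midpoint of AE]
4. F_y = -21/2  [F is the midpoint of AE]
   → F = (4, -21/2)
5. D_x = 7/3  [line 855/82·x + -95/82·y + -2185/82 = 0 ∩ |DB|² = 14641/738]
6. D_y = -2  [line 855/82·x + -95/82·y + -2185/82 = 0 ∩ |DB|² = 14641/738]
   → D = (7/3, -2)

B = (151/82, -527/82)
D = (7/3, -2)
F = (4, -21/2)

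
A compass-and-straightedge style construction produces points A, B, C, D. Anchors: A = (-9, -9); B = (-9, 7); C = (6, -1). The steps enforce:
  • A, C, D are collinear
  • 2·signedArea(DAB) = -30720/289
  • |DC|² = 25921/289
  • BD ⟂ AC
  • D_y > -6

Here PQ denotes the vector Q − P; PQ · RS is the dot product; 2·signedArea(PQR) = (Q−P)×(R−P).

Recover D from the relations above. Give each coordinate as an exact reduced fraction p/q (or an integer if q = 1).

1. D_x = -681/289  [A, C, D are collinear ∩ BD ⟂ AC]
2. D_y = -1577/289  [A, C, D are collinear ∩ BD ⟂ AC]
   → D = (-681/289, -1577/289)

D = (-681/289, -1577/289)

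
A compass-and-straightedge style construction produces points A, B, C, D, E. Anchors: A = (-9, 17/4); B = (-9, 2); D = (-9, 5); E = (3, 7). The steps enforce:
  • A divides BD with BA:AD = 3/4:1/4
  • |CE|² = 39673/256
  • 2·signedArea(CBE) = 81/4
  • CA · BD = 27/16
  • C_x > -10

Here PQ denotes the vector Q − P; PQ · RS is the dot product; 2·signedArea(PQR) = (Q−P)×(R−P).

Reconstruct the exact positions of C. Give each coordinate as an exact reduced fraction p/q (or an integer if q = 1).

1. C_x = -9  [CA · BD = 27/16 ∩ 2·signedArea(CBE) = 81/4]
2. C_y = 59/16  [CA · BD = 27/16 ∩ 2·signedArea(CBE) = 81/4]
   → C = (-9, 59/16)

C = (-9, 59/16)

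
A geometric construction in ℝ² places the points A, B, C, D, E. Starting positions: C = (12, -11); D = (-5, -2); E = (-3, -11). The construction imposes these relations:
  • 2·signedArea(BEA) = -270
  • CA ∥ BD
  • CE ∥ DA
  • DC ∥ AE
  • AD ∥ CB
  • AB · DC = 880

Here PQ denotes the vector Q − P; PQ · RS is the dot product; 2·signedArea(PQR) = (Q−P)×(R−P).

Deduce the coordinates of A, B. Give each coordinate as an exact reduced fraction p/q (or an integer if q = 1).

1. A_x = -20  [DC ∥ AE ∩ CE ∥ DA]
2. A_y = -2  [DC ∥ AE ∩ CE ∥ DA]
   → A = (-20, -2)
3. B_x = 27  [CA ∥ BD ∩ AD ∥ CB]
4. B_y = -11  [CA ∥ BD ∩ AD ∥ CB]
   → B = (27, -11)

A = (-20, -2)
B = (27, -11)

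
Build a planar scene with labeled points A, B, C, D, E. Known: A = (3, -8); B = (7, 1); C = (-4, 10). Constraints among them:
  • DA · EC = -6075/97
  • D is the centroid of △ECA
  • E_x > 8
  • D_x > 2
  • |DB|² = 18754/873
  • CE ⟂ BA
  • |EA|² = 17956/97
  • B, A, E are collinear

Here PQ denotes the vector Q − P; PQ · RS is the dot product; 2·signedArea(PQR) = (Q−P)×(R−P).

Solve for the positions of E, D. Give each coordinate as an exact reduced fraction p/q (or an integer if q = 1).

1. E_x = 827/97  [B, A, E are collinear ∩ CE ⟂ BA]
2. E_y = 430/97  [B, A, E are collinear ∩ CE ⟂ BA]
   → E = (827/97, 430/97)
3. D_x = 730/291  [D is the centroid of △ECA]
4. D_y = 208/97  [D is the centroid of △ECA]
   → D = (730/291, 208/97)

D = (730/291, 208/97)
E = (827/97, 430/97)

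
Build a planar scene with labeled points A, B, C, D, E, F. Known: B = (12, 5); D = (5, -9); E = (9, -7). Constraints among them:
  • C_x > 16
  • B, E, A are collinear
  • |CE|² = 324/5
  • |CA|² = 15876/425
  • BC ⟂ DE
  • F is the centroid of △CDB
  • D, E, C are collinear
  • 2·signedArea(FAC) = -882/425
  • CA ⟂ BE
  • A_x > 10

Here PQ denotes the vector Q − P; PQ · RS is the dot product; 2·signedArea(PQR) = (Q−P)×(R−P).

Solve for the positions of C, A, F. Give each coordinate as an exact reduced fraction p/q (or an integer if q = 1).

A = (873/85, -163/85)
C = (81/5, -17/5)
F = (166/15, -37/15)

1. C_x = 81/5  [D, E, C are collinear ∩ BC ⟂ DE]
2. C_y = -17/5  [D, E, C are collinear ∩ BC ⟂ DE]
   → C = (81/5, -17/5)
3. A_x = 873/85  [B, E, A are collinear ∩ CA ⟂ BE]
4. A_y = -163/85  [B, E, A are collinear ∩ CA ⟂ BE]
   → A = (873/85, -163/85)
5. F_x = 166/15  [F is the centroid of △CDB]
6. F_y = -37/15  [F is the centroid of △CDB]
   → F = (166/15, -37/15)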